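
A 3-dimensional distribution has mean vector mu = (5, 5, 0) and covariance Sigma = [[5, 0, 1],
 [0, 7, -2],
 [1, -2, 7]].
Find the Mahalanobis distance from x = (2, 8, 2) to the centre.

Step 1 — centre the observation: (x - mu) = (-3, 3, 2).

Step 2 — invert Sigma (cofactor / det for 3×3, or solve directly):
  Sigma^{-1} = [[0.2064, -0.0092, -0.0321],
 [-0.0092, 0.156, 0.0459],
 [-0.0321, 0.0459, 0.1606]].

Step 3 — form the quadratic (x - mu)^T · Sigma^{-1} · (x - mu):
  Sigma^{-1} · (x - mu) = (-0.711, 0.5872, 0.555).
  (x - mu)^T · [Sigma^{-1} · (x - mu)] = (-3)·(-0.711) + (3)·(0.5872) + (2)·(0.555) = 5.0046.

Step 4 — take square root: d = √(5.0046) ≈ 2.2371.

d(x, mu) = √(5.0046) ≈ 2.2371


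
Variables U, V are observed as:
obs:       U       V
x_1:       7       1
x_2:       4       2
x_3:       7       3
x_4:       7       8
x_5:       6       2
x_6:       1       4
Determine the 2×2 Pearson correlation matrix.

Step 1 — column means:
  mean(U) = (7 + 4 + 7 + 7 + 6 + 1) / 6 = 32/6 = 5.3333
  mean(V) = (1 + 2 + 3 + 8 + 2 + 4) / 6 = 20/6 = 3.3333

Step 2 — sample variances and covariances s[i,j] = (1/(n-1)) · Σ_k (x_{k,i} - mean_i) · (x_{k,j} - mean_j), with n-1 = 5:
  s[U,U] = ((1.6667)·(1.6667) + (-1.3333)·(-1.3333) + (1.6667)·(1.6667) + (1.6667)·(1.6667) + (0.6667)·(0.6667) + (-4.3333)·(-4.3333)) / 5 = 29.3333/5 = 5.8667
  s[U,V] = ((1.6667)·(-2.3333) + (-1.3333)·(-1.3333) + (1.6667)·(-0.3333) + (1.6667)·(4.6667) + (0.6667)·(-1.3333) + (-4.3333)·(0.6667)) / 5 = 1.3333/5 = 0.2667
  s[V,V] = ((-2.3333)·(-2.3333) + (-1.3333)·(-1.3333) + (-0.3333)·(-0.3333) + (4.6667)·(4.6667) + (-1.3333)·(-1.3333) + (0.6667)·(0.6667)) / 5 = 31.3333/5 = 6.2667
  Sample standard deviations s_i = √(s[i,i]):
  s(U) = √(5.8667) = 2.4221
  s(V) = √(6.2667) = 2.5033

Step 3 — r_{ij} = s_{ij} / (s_i · s_j):
  r[U,U] = 1 (diagonal).
  r[U,V] = 0.2667 / (2.4221 · 2.5033) = 0.2667 / 6.0634 = 0.044
  r[V,V] = 1 (diagonal).

R is symmetric with unit diagonal. Assembling:

R = [[1, 0.044],
 [0.044, 1]]


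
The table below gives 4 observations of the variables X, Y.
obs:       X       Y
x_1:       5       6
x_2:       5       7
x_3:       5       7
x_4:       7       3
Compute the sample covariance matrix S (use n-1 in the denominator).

Step 1 — column means:
  mean(X) = (5 + 5 + 5 + 7) / 4 = 22/4 = 5.5
  mean(Y) = (6 + 7 + 7 + 3) / 4 = 23/4 = 5.75

Step 2 — sample covariance S[i,j] = (1/(n-1)) · Σ_k (x_{k,i} - mean_i) · (x_{k,j} - mean_j), with n-1 = 3.
  S[X,X] = ((-0.5)·(-0.5) + (-0.5)·(-0.5) + (-0.5)·(-0.5) + (1.5)·(1.5)) / 3 = 3/3 = 1
  S[X,Y] = ((-0.5)·(0.25) + (-0.5)·(1.25) + (-0.5)·(1.25) + (1.5)·(-2.75)) / 3 = -5.5/3 = -1.8333
  S[Y,Y] = ((0.25)·(0.25) + (1.25)·(1.25) + (1.25)·(1.25) + (-2.75)·(-2.75)) / 3 = 10.75/3 = 3.5833

S is symmetric (S[j,i] = S[i,j]). Assembling:

S = [[1, -1.8333],
 [-1.8333, 3.5833]]


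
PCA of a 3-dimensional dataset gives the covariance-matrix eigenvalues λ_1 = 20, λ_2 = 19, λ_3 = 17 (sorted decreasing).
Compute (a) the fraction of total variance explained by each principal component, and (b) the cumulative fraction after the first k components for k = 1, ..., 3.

Step 1 — total variance = trace(Sigma) = Σ λ_i = 20 + 19 + 17 = 56.

Step 2 — fraction explained by component i = λ_i / Σ λ:
  PC1: 20/56 = 0.3571
  PC2: 19/56 = 0.3393
  PC3: 17/56 = 0.3036

Step 3 — cumulative fraction after k components = (λ_1 + ... + λ_k) / Σ λ:
  k = 1: 20/56 = 0.3571
  k = 2: (20 + 19)/56 = 39/56 = 0.6964
  k = 3: (20 + 19 + 17)/56 = 56/56 = 1

Summary (fraction, with percent):

explained: PC1 0.3571 (35.71%), PC2 0.3393 (33.93%), PC3 0.3036 (30.36%);  cumulative: 0.3571, 0.6964, 1


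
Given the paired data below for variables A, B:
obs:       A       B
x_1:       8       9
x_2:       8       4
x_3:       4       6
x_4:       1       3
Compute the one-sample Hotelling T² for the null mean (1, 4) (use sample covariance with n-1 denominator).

Step 1 — sample mean vector:
  mean(A) = (8 + 8 + 4 + 1) / 4 = 21/4 = 5.25
  mean(B) = (9 + 4 + 6 + 3) / 4 = 22/4 = 5.5
  x̄ = (5.25, 5.5),  deviation x̄ - mu_0 = (5.25, 5.5) - (1, 4) = (4.25, 1.5).

Step 2 — sample covariance matrix, S[i,j] = (1/(n-1)) · Σ_k (x_{k,i} - mean_i) · (x_{k,j} - mean_j), divisor n-1 = 3:
  S[A,A] = ((2.75)·(2.75) + (2.75)·(2.75) + (-1.25)·(-1.25) + (-4.25)·(-4.25)) / 3 = 34.75/3 = 11.5833
  S[A,B] = ((2.75)·(3.5) + (2.75)·(-1.5) + (-1.25)·(0.5) + (-4.25)·(-2.5)) / 3 = 15.5/3 = 5.1667
  S[B,B] = ((3.5)·(3.5) + (-1.5)·(-1.5) + (0.5)·(0.5) + (-2.5)·(-2.5)) / 3 = 21/3 = 7
  S = [[11.5833, 5.1667],
 [5.1667, 7]].

Step 3 — invert S. det(S) = 11.5833·7 - (5.1667)² = 54.3889.
  S^{-1} = (1/det) · [[d, -b], [-b, a]] = [[0.1287, -0.095],
 [-0.095, 0.213]].

Step 4 — quadratic form (x̄ - mu_0)^T · S^{-1} · (x̄ - mu_0):
  S^{-1} · (x̄ - mu_0) = (0.4045, -0.0843),
  (x̄ - mu_0)^T · [...] = (4.25)·(0.4045) + (1.5)·(-0.0843) = 1.5927.

Step 5 — scale by n: T² = 4 · 1.5927 = 6.3708.

T² ≈ 6.3708


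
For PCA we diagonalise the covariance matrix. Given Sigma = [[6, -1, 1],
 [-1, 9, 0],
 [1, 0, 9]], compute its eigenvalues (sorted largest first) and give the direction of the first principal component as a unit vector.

Step 1 — characteristic polynomial p(λ) = det(λI - Sigma) = λ³ - tr·λ² + c_1·λ - det, where tr = trace, c_1 = sum of the principal 2×2 minors, det = det(Sigma):
  tr = 6 + 9 + 9 = 24,
  c_1 = (6·9 - (-1)²) + (6·9 - (1)²) + (9·9 - (0)²) = 53 + 53 + 81 = 187,
  det = 6·(9·9 - (0)²) - (-1)·((-1)·9 - (0)·(1)) + (1)·((-1)·(0) - 9·(1)) = 6·(81) - (-1)·(-9) + (1)·(-9) = 468.
  So p(λ) = λ³ - 24λ² + 187λ - 468.
Step 2 — look for an integer root (rational root theorem: any rational root is an integer divisor of 468). Testing λ = 9:
  p(9) = 729 - 1944 + 1683 - 468 = 0  ✓
  Dividing out (λ - 9): p(λ) = (λ - 9)(λ² - 15λ + 52).
Step 3 — remaining eigenvalues from the quadratic λ² - 15λ + 52 = 0:
  Δ = 15² - 4·52 = 225 - 208 = 17,  λ = (15 ± √17)/2 = (15 ± 4.1231)/2 ≈ 9.5616 or 5.4384.
  Sorted: λ_1 = 9.5616,  λ_2 = 9,  λ_3 = 5.4384  (check: sum = 24 = tr ✓).

Step 4 — unit eigenvector for λ_1 ≈ 9.5616: v spans the null space of (Sigma - λ_1 I), whose rows are
  r_1 = (-3.5616, -1, 1),  r_2 = (-1, -0.5616, 0),  r_3 = (1, 0, -0.5616).
  v is orthogonal to every row, so take v ∝ r_1 × r_2 = ((-1)·(0) - (1)·(-0.5616), (1)·(-1) - (-3.5616)·(0), (-3.5616)·(-0.5616) - (-1)·(-1)) ≈ (0.5616, -1, 1).
  Let u = (0.5616, -1, 1).
  ||u|| = √((0.5616)² + (-1)² + (1)²) = √(2.3153) ≈ 1.5216,  v_1 = u/||u|| ≈ (0.369, -0.6572, 0.6572) (||v_1|| = 1).

λ_1 = 9.5616,  λ_2 = 9,  λ_3 = 5.4384;  v_1 ≈ (0.369, -0.6572, 0.6572)


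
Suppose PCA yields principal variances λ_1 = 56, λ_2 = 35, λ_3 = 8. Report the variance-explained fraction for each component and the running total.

Step 1 — total variance = trace(Sigma) = Σ λ_i = 56 + 35 + 8 = 99.

Step 2 — fraction explained by component i = λ_i / Σ λ:
  PC1: 56/99 = 0.5657
  PC2: 35/99 = 0.3535
  PC3: 8/99 = 0.0808

Step 3 — cumulative fraction after k components = (λ_1 + ... + λ_k) / Σ λ:
  k = 1: 56/99 = 0.5657
  k = 2: (56 + 35)/99 = 91/99 = 0.9192
  k = 3: (56 + 35 + 8)/99 = 99/99 = 1

Summary (fraction, with percent):

explained: PC1 0.5657 (56.57%), PC2 0.3535 (35.35%), PC3 0.0808 (8.08%);  cumulative: 0.5657, 0.9192, 1


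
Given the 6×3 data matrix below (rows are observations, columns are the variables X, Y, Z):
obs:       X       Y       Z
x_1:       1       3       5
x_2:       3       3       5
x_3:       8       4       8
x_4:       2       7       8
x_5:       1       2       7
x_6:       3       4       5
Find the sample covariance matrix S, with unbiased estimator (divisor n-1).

Step 1 — column means:
  mean(X) = (1 + 3 + 8 + 2 + 1 + 3) / 6 = 18/6 = 3
  mean(Y) = (3 + 3 + 4 + 7 + 2 + 4) / 6 = 23/6 = 3.8333
  mean(Z) = (5 + 5 + 8 + 8 + 7 + 5) / 6 = 38/6 = 6.3333

Step 2 — sample covariance S[i,j] = (1/(n-1)) · Σ_k (x_{k,i} - mean_i) · (x_{k,j} - mean_j), with n-1 = 5.
  S[X,X] = ((-2)·(-2) + (0)·(0) + (5)·(5) + (-1)·(-1) + (-2)·(-2) + (0)·(0)) / 5 = 34/5 = 6.8
  S[X,Y] = ((-2)·(-0.8333) + (0)·(-0.8333) + (5)·(0.1667) + (-1)·(3.1667) + (-2)·(-1.8333) + (0)·(0.1667)) / 5 = 3/5 = 0.6
  S[X,Z] = ((-2)·(-1.3333) + (0)·(-1.3333) + (5)·(1.6667) + (-1)·(1.6667) + (-2)·(0.6667) + (0)·(-1.3333)) / 5 = 8/5 = 1.6
  S[Y,Y] = ((-0.8333)·(-0.8333) + (-0.8333)·(-0.8333) + (0.1667)·(0.1667) + (3.1667)·(3.1667) + (-1.8333)·(-1.8333) + (0.1667)·(0.1667)) / 5 = 14.8333/5 = 2.9667
  S[Y,Z] = ((-0.8333)·(-1.3333) + (-0.8333)·(-1.3333) + (0.1667)·(1.6667) + (3.1667)·(1.6667) + (-1.8333)·(0.6667) + (0.1667)·(-1.3333)) / 5 = 6.3333/5 = 1.2667
  S[Z,Z] = ((-1.3333)·(-1.3333) + (-1.3333)·(-1.3333) + (1.6667)·(1.6667) + (1.6667)·(1.6667) + (0.6667)·(0.6667) + (-1.3333)·(-1.3333)) / 5 = 11.3333/5 = 2.2667

S is symmetric (S[j,i] = S[i,j]). Assembling:

S = [[6.8, 0.6, 1.6],
 [0.6, 2.9667, 1.2667],
 [1.6, 1.2667, 2.2667]]


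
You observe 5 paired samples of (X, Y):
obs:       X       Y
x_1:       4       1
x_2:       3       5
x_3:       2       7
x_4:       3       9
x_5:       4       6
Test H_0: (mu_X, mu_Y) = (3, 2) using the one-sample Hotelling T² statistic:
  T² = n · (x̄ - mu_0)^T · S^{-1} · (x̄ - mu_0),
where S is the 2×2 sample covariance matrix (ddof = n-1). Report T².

Step 1 — sample mean vector:
  mean(X) = (4 + 3 + 2 + 3 + 4) / 5 = 16/5 = 3.2
  mean(Y) = (1 + 5 + 7 + 9 + 6) / 5 = 28/5 = 5.6
  x̄ = (3.2, 5.6),  deviation x̄ - mu_0 = (3.2, 5.6) - (3, 2) = (0.2, 3.6).

Step 2 — sample covariance matrix, S[i,j] = (1/(n-1)) · Σ_k (x_{k,i} - mean_i) · (x_{k,j} - mean_j), divisor n-1 = 4:
  S[X,X] = ((0.8)·(0.8) + (-0.2)·(-0.2) + (-1.2)·(-1.2) + (-0.2)·(-0.2) + (0.8)·(0.8)) / 4 = 2.8/4 = 0.7
  S[X,Y] = ((0.8)·(-4.6) + (-0.2)·(-0.6) + (-1.2)·(1.4) + (-0.2)·(3.4) + (0.8)·(0.4)) / 4 = -5.6/4 = -1.4
  S[Y,Y] = ((-4.6)·(-4.6) + (-0.6)·(-0.6) + (1.4)·(1.4) + (3.4)·(3.4) + (0.4)·(0.4)) / 4 = 35.2/4 = 8.8
  S = [[0.7, -1.4],
 [-1.4, 8.8]].

Step 3 — invert S. det(S) = 0.7·8.8 - (-1.4)² = 4.2.
  S^{-1} = (1/det) · [[d, -b], [-b, a]] = [[2.0952, 0.3333],
 [0.3333, 0.1667]].

Step 4 — quadratic form (x̄ - mu_0)^T · S^{-1} · (x̄ - mu_0):
  S^{-1} · (x̄ - mu_0) = (1.619, 0.6667),
  (x̄ - mu_0)^T · [...] = (0.2)·(1.619) + (3.6)·(0.6667) = 2.7238.

Step 5 — scale by n: T² = 5 · 2.7238 = 13.619.

T² ≈ 13.619


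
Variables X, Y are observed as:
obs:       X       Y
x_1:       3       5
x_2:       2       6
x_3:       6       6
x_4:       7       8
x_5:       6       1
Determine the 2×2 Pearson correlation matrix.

Step 1 — column means:
  mean(X) = (3 + 2 + 6 + 7 + 6) / 5 = 24/5 = 4.8
  mean(Y) = (5 + 6 + 6 + 8 + 1) / 5 = 26/5 = 5.2

Step 2 — sample variances and covariances s[i,j] = (1/(n-1)) · Σ_k (x_{k,i} - mean_i) · (x_{k,j} - mean_j), with n-1 = 4:
  s[X,X] = ((-1.8)·(-1.8) + (-2.8)·(-2.8) + (1.2)·(1.2) + (2.2)·(2.2) + (1.2)·(1.2)) / 4 = 18.8/4 = 4.7
  s[X,Y] = ((-1.8)·(-0.2) + (-2.8)·(0.8) + (1.2)·(0.8) + (2.2)·(2.8) + (1.2)·(-4.2)) / 4 = 0.2/4 = 0.05
  s[Y,Y] = ((-0.2)·(-0.2) + (0.8)·(0.8) + (0.8)·(0.8) + (2.8)·(2.8) + (-4.2)·(-4.2)) / 4 = 26.8/4 = 6.7
  Sample standard deviations s_i = √(s[i,i]):
  s(X) = √(4.7) = 2.1679
  s(Y) = √(6.7) = 2.5884

Step 3 — r_{ij} = s_{ij} / (s_i · s_j):
  r[X,X] = 1 (diagonal).
  r[X,Y] = 0.05 / (2.1679 · 2.5884) = 0.05 / 5.6116 = 0.0089
  r[Y,Y] = 1 (diagonal).

R is symmetric with unit diagonal. Assembling:

R = [[1, 0.0089],
 [0.0089, 1]]


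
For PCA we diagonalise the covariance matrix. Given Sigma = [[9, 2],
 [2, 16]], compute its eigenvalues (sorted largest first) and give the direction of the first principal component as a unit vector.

Step 1 — characteristic polynomial of 2×2 Sigma:
  det(Sigma - λI) = λ² - trace · λ + det = 0.
  trace = 9 + 16 = 25, det = 9·16 - (2)² = 140.
Step 2 — discriminant:
  Δ = trace² - 4·det = 625 - 560 = 65.
Step 3 — eigenvalues:
  λ = (trace ± √Δ)/2 = (25 ± 8.0623)/2,
  λ_1 = 16.5311,  λ_2 = 8.4689.

Step 4 — unit eigenvector for λ_1: solve (Sigma - λ_1 I)v = 0. First row:
  (9 - 16.5311)·v_x + (2)·v_y = 0, i.e. (-7.5311)·v_x + (2)·v_y = 0,
  so v ∝ (b, λ_1 - a) = (2, 7.5311) = u.
  ||u|| = √((2)² + (7.5311)²) = √(60.7179) ≈ 7.7922,
  v_1 = u/||u|| ≈ (0.2567, 0.9665) (||v_1|| = 1).

λ_1 = 16.5311,  λ_2 = 8.4689;  v_1 ≈ (0.2567, 0.9665)


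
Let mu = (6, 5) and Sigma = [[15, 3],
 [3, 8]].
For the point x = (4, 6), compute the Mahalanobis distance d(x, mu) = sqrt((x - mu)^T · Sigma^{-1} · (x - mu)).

Step 1 — centre the observation: (x - mu) = (-2, 1).

Step 2 — invert Sigma. det(Sigma) = 15·8 - (3)² = 111.
  Sigma^{-1} = (1/det) · [[d, -b], [-b, a]] = [[0.0721, -0.027],
 [-0.027, 0.1351]].

Step 3 — form the quadratic (x - mu)^T · Sigma^{-1} · (x - mu):
  Sigma^{-1} · (x - mu) = (-0.1712, 0.1892).
  (x - mu)^T · [Sigma^{-1} · (x - mu)] = (-2)·(-0.1712) + (1)·(0.1892) = 0.5315.

Step 4 — take square root: d = √(0.5315) ≈ 0.7291.

d(x, mu) = √(0.5315) ≈ 0.7291


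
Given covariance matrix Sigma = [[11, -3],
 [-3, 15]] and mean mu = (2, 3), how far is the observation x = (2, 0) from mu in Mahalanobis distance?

Step 1 — centre the observation: (x - mu) = (0, -3).

Step 2 — invert Sigma. det(Sigma) = 11·15 - (-3)² = 156.
  Sigma^{-1} = (1/det) · [[d, -b], [-b, a]] = [[0.0962, 0.0192],
 [0.0192, 0.0705]].

Step 3 — form the quadratic (x - mu)^T · Sigma^{-1} · (x - mu):
  Sigma^{-1} · (x - mu) = (-0.0577, -0.2115).
  (x - mu)^T · [Sigma^{-1} · (x - mu)] = (0)·(-0.0577) + (-3)·(-0.2115) = 0.6346.

Step 4 — take square root: d = √(0.6346) ≈ 0.7966.

d(x, mu) = √(0.6346) ≈ 0.7966


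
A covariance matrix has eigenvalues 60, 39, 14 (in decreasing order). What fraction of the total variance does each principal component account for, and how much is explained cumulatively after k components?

Step 1 — total variance = trace(Sigma) = Σ λ_i = 60 + 39 + 14 = 113.

Step 2 — fraction explained by component i = λ_i / Σ λ:
  PC1: 60/113 = 0.531
  PC2: 39/113 = 0.3451
  PC3: 14/113 = 0.1239

Step 3 — cumulative fraction after k components = (λ_1 + ... + λ_k) / Σ λ:
  k = 1: 60/113 = 0.531
  k = 2: (60 + 39)/113 = 99/113 = 0.8761
  k = 3: (60 + 39 + 14)/113 = 113/113 = 1

Summary (fraction, with percent):

explained: PC1 0.531 (53.1%), PC2 0.3451 (34.51%), PC3 0.1239 (12.39%);  cumulative: 0.531, 0.8761, 1


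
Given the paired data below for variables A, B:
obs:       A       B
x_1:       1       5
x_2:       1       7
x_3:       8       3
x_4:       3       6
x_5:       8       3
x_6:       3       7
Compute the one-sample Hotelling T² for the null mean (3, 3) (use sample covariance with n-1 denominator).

Step 1 — sample mean vector:
  mean(A) = (1 + 1 + 8 + 3 + 8 + 3) / 6 = 24/6 = 4
  mean(B) = (5 + 7 + 3 + 6 + 3 + 7) / 6 = 31/6 = 5.1667
  x̄ = (4, 5.1667),  deviation x̄ - mu_0 = (4, 5.1667) - (3, 3) = (1, 2.1667).

Step 2 — sample covariance matrix, S[i,j] = (1/(n-1)) · Σ_k (x_{k,i} - mean_i) · (x_{k,j} - mean_j), divisor n-1 = 5:
  S[A,A] = ((-3)·(-3) + (-3)·(-3) + (4)·(4) + (-1)·(-1) + (4)·(4) + (-1)·(-1)) / 5 = 52/5 = 10.4
  S[A,B] = ((-3)·(-0.1667) + (-3)·(1.8333) + (4)·(-2.1667) + (-1)·(0.8333) + (4)·(-2.1667) + (-1)·(1.8333)) / 5 = -25/5 = -5
  S[B,B] = ((-0.1667)·(-0.1667) + (1.8333)·(1.8333) + (-2.1667)·(-2.1667) + (0.8333)·(0.8333) + (-2.1667)·(-2.1667) + (1.8333)·(1.8333)) / 5 = 16.8333/5 = 3.3667
  S = [[10.4, -5],
 [-5, 3.3667]].

Step 3 — invert S. det(S) = 10.4·3.3667 - (-5)² = 10.0133.
  S^{-1} = (1/det) · [[d, -b], [-b, a]] = [[0.3362, 0.4993],
 [0.4993, 1.0386]].

Step 4 — quadratic form (x̄ - mu_0)^T · S^{-1} · (x̄ - mu_0):
  S^{-1} · (x̄ - mu_0) = (1.4181, 2.7497),
  (x̄ - mu_0)^T · [...] = (1)·(1.4181) + (2.1667)·(2.7497) = 7.3757.

Step 5 — scale by n: T² = 6 · 7.3757 = 44.2543.

T² ≈ 44.2543


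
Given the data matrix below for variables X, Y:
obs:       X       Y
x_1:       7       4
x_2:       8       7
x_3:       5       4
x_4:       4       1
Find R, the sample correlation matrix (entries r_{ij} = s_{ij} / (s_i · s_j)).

Step 1 — column means:
  mean(X) = (7 + 8 + 5 + 4) / 4 = 24/4 = 6
  mean(Y) = (4 + 7 + 4 + 1) / 4 = 16/4 = 4

Step 2 — sample variances and covariances s[i,j] = (1/(n-1)) · Σ_k (x_{k,i} - mean_i) · (x_{k,j} - mean_j), with n-1 = 3:
  s[X,X] = ((1)·(1) + (2)·(2) + (-1)·(-1) + (-2)·(-2)) / 3 = 10/3 = 3.3333
  s[X,Y] = ((1)·(0) + (2)·(3) + (-1)·(0) + (-2)·(-3)) / 3 = 12/3 = 4
  s[Y,Y] = ((0)·(0) + (3)·(3) + (0)·(0) + (-3)·(-3)) / 3 = 18/3 = 6
  Sample standard deviations s_i = √(s[i,i]):
  s(X) = √(3.3333) = 1.8257
  s(Y) = √(6) = 2.4495

Step 3 — r_{ij} = s_{ij} / (s_i · s_j):
  r[X,X] = 1 (diagonal).
  r[X,Y] = 4 / (1.8257 · 2.4495) = 4 / 4.4721 = 0.8944
  r[Y,Y] = 1 (diagonal).

R is symmetric with unit diagonal. Assembling:

R = [[1, 0.8944],
 [0.8944, 1]]


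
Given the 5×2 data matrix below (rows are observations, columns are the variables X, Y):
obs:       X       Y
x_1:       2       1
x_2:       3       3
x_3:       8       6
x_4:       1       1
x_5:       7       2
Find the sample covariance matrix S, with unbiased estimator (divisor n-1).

Step 1 — column means:
  mean(X) = (2 + 3 + 8 + 1 + 7) / 5 = 21/5 = 4.2
  mean(Y) = (1 + 3 + 6 + 1 + 2) / 5 = 13/5 = 2.6

Step 2 — sample covariance S[i,j] = (1/(n-1)) · Σ_k (x_{k,i} - mean_i) · (x_{k,j} - mean_j), with n-1 = 4.
  S[X,X] = ((-2.2)·(-2.2) + (-1.2)·(-1.2) + (3.8)·(3.8) + (-3.2)·(-3.2) + (2.8)·(2.8)) / 4 = 38.8/4 = 9.7
  S[X,Y] = ((-2.2)·(-1.6) + (-1.2)·(0.4) + (3.8)·(3.4) + (-3.2)·(-1.6) + (2.8)·(-0.6)) / 4 = 19.4/4 = 4.85
  S[Y,Y] = ((-1.6)·(-1.6) + (0.4)·(0.4) + (3.4)·(3.4) + (-1.6)·(-1.6) + (-0.6)·(-0.6)) / 4 = 17.2/4 = 4.3

S is symmetric (S[j,i] = S[i,j]). Assembling:

S = [[9.7, 4.85],
 [4.85, 4.3]]


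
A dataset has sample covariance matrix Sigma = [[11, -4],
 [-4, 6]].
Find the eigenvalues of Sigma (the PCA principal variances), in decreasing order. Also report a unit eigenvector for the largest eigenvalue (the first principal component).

Step 1 — characteristic polynomial of 2×2 Sigma:
  det(Sigma - λI) = λ² - trace · λ + det = 0.
  trace = 11 + 6 = 17, det = 11·6 - (-4)² = 50.
Step 2 — discriminant:
  Δ = trace² - 4·det = 289 - 200 = 89.
Step 3 — eigenvalues:
  λ = (trace ± √Δ)/2 = (17 ± 9.434)/2,
  λ_1 = 13.217,  λ_2 = 3.783.

Step 4 — unit eigenvector for λ_1: solve (Sigma - λ_1 I)v = 0. First row:
  (11 - 13.217)·v_x + (-4)·v_y = 0, i.e. (-2.217)·v_x + (-4)·v_y = 0,
  so v ∝ (b, λ_1 - a) = (-4, 2.217); multiply by -1 so the first entry is positive: u = (4, -2.217).
  ||u|| = √((4)² + (-2.217)²) = √(20.915) ≈ 4.5733,
  v_1 = u/||u|| ≈ (0.8746, -0.4848) (||v_1|| = 1).

λ_1 = 13.217,  λ_2 = 3.783;  v_1 ≈ (0.8746, -0.4848)


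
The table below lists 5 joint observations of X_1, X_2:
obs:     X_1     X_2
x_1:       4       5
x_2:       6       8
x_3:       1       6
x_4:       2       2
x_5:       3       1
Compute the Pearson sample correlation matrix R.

Step 1 — column means:
  mean(X_1) = (4 + 6 + 1 + 2 + 3) / 5 = 16/5 = 3.2
  mean(X_2) = (5 + 8 + 6 + 2 + 1) / 5 = 22/5 = 4.4

Step 2 — sample variances and covariances s[i,j] = (1/(n-1)) · Σ_k (x_{k,i} - mean_i) · (x_{k,j} - mean_j), with n-1 = 4:
  s[X_1,X_1] = ((0.8)·(0.8) + (2.8)·(2.8) + (-2.2)·(-2.2) + (-1.2)·(-1.2) + (-0.2)·(-0.2)) / 4 = 14.8/4 = 3.7
  s[X_1,X_2] = ((0.8)·(0.6) + (2.8)·(3.6) + (-2.2)·(1.6) + (-1.2)·(-2.4) + (-0.2)·(-3.4)) / 4 = 10.6/4 = 2.65
  s[X_2,X_2] = ((0.6)·(0.6) + (3.6)·(3.6) + (1.6)·(1.6) + (-2.4)·(-2.4) + (-3.4)·(-3.4)) / 4 = 33.2/4 = 8.3
  Sample standard deviations s_i = √(s[i,i]):
  s(X_1) = √(3.7) = 1.9235
  s(X_2) = √(8.3) = 2.881

Step 3 — r_{ij} = s_{ij} / (s_i · s_j):
  r[X_1,X_1] = 1 (diagonal).
  r[X_1,X_2] = 2.65 / (1.9235 · 2.881) = 2.65 / 5.5417 = 0.4782
  r[X_2,X_2] = 1 (diagonal).

R is symmetric with unit diagonal. Assembling:

R = [[1, 0.4782],
 [0.4782, 1]]


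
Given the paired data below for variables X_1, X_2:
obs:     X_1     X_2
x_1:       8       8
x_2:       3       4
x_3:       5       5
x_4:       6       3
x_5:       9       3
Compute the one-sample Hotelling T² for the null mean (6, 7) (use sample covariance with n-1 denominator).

Step 1 — sample mean vector:
  mean(X_1) = (8 + 3 + 5 + 6 + 9) / 5 = 31/5 = 6.2
  mean(X_2) = (8 + 4 + 5 + 3 + 3) / 5 = 23/5 = 4.6
  x̄ = (6.2, 4.6),  deviation x̄ - mu_0 = (6.2, 4.6) - (6, 7) = (0.2, -2.4).

Step 2 — sample covariance matrix, S[i,j] = (1/(n-1)) · Σ_k (x_{k,i} - mean_i) · (x_{k,j} - mean_j), divisor n-1 = 4:
  S[X_1,X_1] = ((1.8)·(1.8) + (-3.2)·(-3.2) + (-1.2)·(-1.2) + (-0.2)·(-0.2) + (2.8)·(2.8)) / 4 = 22.8/4 = 5.7
  S[X_1,X_2] = ((1.8)·(3.4) + (-3.2)·(-0.6) + (-1.2)·(0.4) + (-0.2)·(-1.6) + (2.8)·(-1.6)) / 4 = 3.4/4 = 0.85
  S[X_2,X_2] = ((3.4)·(3.4) + (-0.6)·(-0.6) + (0.4)·(0.4) + (-1.6)·(-1.6) + (-1.6)·(-1.6)) / 4 = 17.2/4 = 4.3
  S = [[5.7, 0.85],
 [0.85, 4.3]].

Step 3 — invert S. det(S) = 5.7·4.3 - (0.85)² = 23.7875.
  S^{-1} = (1/det) · [[d, -b], [-b, a]] = [[0.1808, -0.0357],
 [-0.0357, 0.2396]].

Step 4 — quadratic form (x̄ - mu_0)^T · S^{-1} · (x̄ - mu_0):
  S^{-1} · (x̄ - mu_0) = (0.1219, -0.5822),
  (x̄ - mu_0)^T · [...] = (0.2)·(0.1219) + (-2.4)·(-0.5822) = 1.4218.

Step 5 — scale by n: T² = 5 · 1.4218 = 7.1088.

T² ≈ 7.1088


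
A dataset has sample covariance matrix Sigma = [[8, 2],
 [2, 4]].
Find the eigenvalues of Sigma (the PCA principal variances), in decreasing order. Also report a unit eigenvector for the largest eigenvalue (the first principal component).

Step 1 — characteristic polynomial of 2×2 Sigma:
  det(Sigma - λI) = λ² - trace · λ + det = 0.
  trace = 8 + 4 = 12, det = 8·4 - (2)² = 28.
Step 2 — discriminant:
  Δ = trace² - 4·det = 144 - 112 = 32.
Step 3 — eigenvalues:
  λ = (trace ± √Δ)/2 = (12 ± 5.6569)/2,
  λ_1 = 8.8284,  λ_2 = 3.1716.

Step 4 — unit eigenvector for λ_1: solve (Sigma - λ_1 I)v = 0. First row:
  (8 - 8.8284)·v_x + (2)·v_y = 0, i.e. (-0.8284)·v_x + (2)·v_y = 0,
  so v ∝ (b, λ_1 - a) = (2, 0.8284) = u.
  ||u|| = √((2)² + (0.8284)²) = √(4.6863) ≈ 2.1648,
  v_1 = u/||u|| ≈ (0.9239, 0.3827) (||v_1|| = 1).

λ_1 = 8.8284,  λ_2 = 3.1716;  v_1 ≈ (0.9239, 0.3827)


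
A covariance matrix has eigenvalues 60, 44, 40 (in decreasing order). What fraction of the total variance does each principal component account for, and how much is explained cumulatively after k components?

Step 1 — total variance = trace(Sigma) = Σ λ_i = 60 + 44 + 40 = 144.

Step 2 — fraction explained by component i = λ_i / Σ λ:
  PC1: 60/144 = 0.4167
  PC2: 44/144 = 0.3056
  PC3: 40/144 = 0.2778

Step 3 — cumulative fraction after k components = (λ_1 + ... + λ_k) / Σ λ:
  k = 1: 60/144 = 0.4167
  k = 2: (60 + 44)/144 = 104/144 = 0.7222
  k = 3: (60 + 44 + 40)/144 = 144/144 = 1

Summary (fraction, with percent):

explained: PC1 0.4167 (41.67%), PC2 0.3056 (30.56%), PC3 0.2778 (27.78%);  cumulative: 0.4167, 0.7222, 1


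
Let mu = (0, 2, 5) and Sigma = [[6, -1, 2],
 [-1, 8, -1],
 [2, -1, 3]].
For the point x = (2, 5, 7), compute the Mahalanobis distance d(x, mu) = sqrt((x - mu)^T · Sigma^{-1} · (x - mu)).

Step 1 — centre the observation: (x - mu) = (2, 3, 2).

Step 2 — invert Sigma (cofactor / det for 3×3, or solve directly):
  Sigma^{-1} = [[0.215, 0.0093, -0.1402],
 [0.0093, 0.1308, 0.0374],
 [-0.1402, 0.0374, 0.4393]].

Step 3 — form the quadratic (x - mu)^T · Sigma^{-1} · (x - mu):
  Sigma^{-1} · (x - mu) = (0.1776, 0.486, 0.7103).
  (x - mu)^T · [Sigma^{-1} · (x - mu)] = (2)·(0.1776) + (3)·(0.486) + (2)·(0.7103) = 3.2336.

Step 4 — take square root: d = √(3.2336) ≈ 1.7982.

d(x, mu) = √(3.2336) ≈ 1.7982


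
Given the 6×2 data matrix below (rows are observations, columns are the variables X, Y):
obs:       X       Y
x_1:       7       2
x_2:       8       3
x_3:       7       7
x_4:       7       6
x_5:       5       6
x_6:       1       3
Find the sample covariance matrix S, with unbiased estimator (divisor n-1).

Step 1 — column means:
  mean(X) = (7 + 8 + 7 + 7 + 5 + 1) / 6 = 35/6 = 5.8333
  mean(Y) = (2 + 3 + 7 + 6 + 6 + 3) / 6 = 27/6 = 4.5

Step 2 — sample covariance S[i,j] = (1/(n-1)) · Σ_k (x_{k,i} - mean_i) · (x_{k,j} - mean_j), with n-1 = 5.
  S[X,X] = ((1.1667)·(1.1667) + (2.1667)·(2.1667) + (1.1667)·(1.1667) + (1.1667)·(1.1667) + (-0.8333)·(-0.8333) + (-4.8333)·(-4.8333)) / 5 = 32.8333/5 = 6.5667
  S[X,Y] = ((1.1667)·(-2.5) + (2.1667)·(-1.5) + (1.1667)·(2.5) + (1.1667)·(1.5) + (-0.8333)·(1.5) + (-4.8333)·(-1.5)) / 5 = 4.5/5 = 0.9
  S[Y,Y] = ((-2.5)·(-2.5) + (-1.5)·(-1.5) + (2.5)·(2.5) + (1.5)·(1.5) + (1.5)·(1.5) + (-1.5)·(-1.5)) / 5 = 21.5/5 = 4.3

S is symmetric (S[j,i] = S[i,j]). Assembling:

S = [[6.5667, 0.9],
 [0.9, 4.3]]


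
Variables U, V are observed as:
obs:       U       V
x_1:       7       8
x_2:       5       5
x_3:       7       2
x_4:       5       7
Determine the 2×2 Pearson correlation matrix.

Step 1 — column means:
  mean(U) = (7 + 5 + 7 + 5) / 4 = 24/4 = 6
  mean(V) = (8 + 5 + 2 + 7) / 4 = 22/4 = 5.5

Step 2 — sample variances and covariances s[i,j] = (1/(n-1)) · Σ_k (x_{k,i} - mean_i) · (x_{k,j} - mean_j), with n-1 = 3:
  s[U,U] = ((1)·(1) + (-1)·(-1) + (1)·(1) + (-1)·(-1)) / 3 = 4/3 = 1.3333
  s[U,V] = ((1)·(2.5) + (-1)·(-0.5) + (1)·(-3.5) + (-1)·(1.5)) / 3 = -2/3 = -0.6667
  s[V,V] = ((2.5)·(2.5) + (-0.5)·(-0.5) + (-3.5)·(-3.5) + (1.5)·(1.5)) / 3 = 21/3 = 7
  Sample standard deviations s_i = √(s[i,i]):
  s(U) = √(1.3333) = 1.1547
  s(V) = √(7) = 2.6458

Step 3 — r_{ij} = s_{ij} / (s_i · s_j):
  r[U,U] = 1 (diagonal).
  r[U,V] = -0.6667 / (1.1547 · 2.6458) = -0.6667 / 3.0551 = -0.2182
  r[V,V] = 1 (diagonal).

R is symmetric with unit diagonal. Assembling:

R = [[1, -0.2182],
 [-0.2182, 1]]


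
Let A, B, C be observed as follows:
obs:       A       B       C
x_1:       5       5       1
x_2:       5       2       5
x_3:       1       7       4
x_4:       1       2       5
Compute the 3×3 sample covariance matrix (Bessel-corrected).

Step 1 — column means:
  mean(A) = (5 + 5 + 1 + 1) / 4 = 12/4 = 3
  mean(B) = (5 + 2 + 7 + 2) / 4 = 16/4 = 4
  mean(C) = (1 + 5 + 4 + 5) / 4 = 15/4 = 3.75

Step 2 — sample covariance S[i,j] = (1/(n-1)) · Σ_k (x_{k,i} - mean_i) · (x_{k,j} - mean_j), with n-1 = 3.
  S[A,A] = ((2)·(2) + (2)·(2) + (-2)·(-2) + (-2)·(-2)) / 3 = 16/3 = 5.3333
  S[A,B] = ((2)·(1) + (2)·(-2) + (-2)·(3) + (-2)·(-2)) / 3 = -4/3 = -1.3333
  S[A,C] = ((2)·(-2.75) + (2)·(1.25) + (-2)·(0.25) + (-2)·(1.25)) / 3 = -6/3 = -2
  S[B,B] = ((1)·(1) + (-2)·(-2) + (3)·(3) + (-2)·(-2)) / 3 = 18/3 = 6
  S[B,C] = ((1)·(-2.75) + (-2)·(1.25) + (3)·(0.25) + (-2)·(1.25)) / 3 = -7/3 = -2.3333
  S[C,C] = ((-2.75)·(-2.75) + (1.25)·(1.25) + (0.25)·(0.25) + (1.25)·(1.25)) / 3 = 10.75/3 = 3.5833

S is symmetric (S[j,i] = S[i,j]). Assembling:

S = [[5.3333, -1.3333, -2],
 [-1.3333, 6, -2.3333],
 [-2, -2.3333, 3.5833]]


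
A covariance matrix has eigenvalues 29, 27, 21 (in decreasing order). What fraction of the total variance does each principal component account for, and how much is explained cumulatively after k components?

Step 1 — total variance = trace(Sigma) = Σ λ_i = 29 + 27 + 21 = 77.

Step 2 — fraction explained by component i = λ_i / Σ λ:
  PC1: 29/77 = 0.3766
  PC2: 27/77 = 0.3506
  PC3: 21/77 = 0.2727

Step 3 — cumulative fraction after k components = (λ_1 + ... + λ_k) / Σ λ:
  k = 1: 29/77 = 0.3766
  k = 2: (29 + 27)/77 = 56/77 = 0.7273
  k = 3: (29 + 27 + 21)/77 = 77/77 = 1

Summary (fraction, with percent):

explained: PC1 0.3766 (37.66%), PC2 0.3506 (35.06%), PC3 0.2727 (27.27%);  cumulative: 0.3766, 0.7273, 1


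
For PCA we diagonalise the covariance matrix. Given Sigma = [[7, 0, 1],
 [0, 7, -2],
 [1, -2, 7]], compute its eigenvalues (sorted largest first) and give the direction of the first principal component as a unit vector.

Step 1 — characteristic polynomial p(λ) = det(λI - Sigma) = λ³ - tr·λ² + c_1·λ - det, where tr = trace, c_1 = sum of the principal 2×2 minors, det = det(Sigma):
  tr = 7 + 7 + 7 = 21,
  c_1 = (7·7 - (0)²) + (7·7 - (1)²) + (7·7 - (-2)²) = 49 + 48 + 45 = 142,
  det = 7·(7·7 - (-2)²) - (0)·((0)·7 - (-2)·(1)) + (1)·((0)·(-2) - 7·(1)) = 7·(45) - (0)·(2) + (1)·(-7) = 308.
  So p(λ) = λ³ - 21λ² + 142λ - 308.
Step 2 — look for an integer root (rational root theorem: any rational root is an integer divisor of 308). Testing λ = 7:
  p(7) = 343 - 1029 + 994 - 308 = 0  ✓
  Dividing out (λ - 7): p(λ) = (λ - 7)(λ² - 14λ + 44).
Step 3 — remaining eigenvalues from the quadratic λ² - 14λ + 44 = 0:
  Δ = 14² - 4·44 = 196 - 176 = 20,  λ = (14 ± √20)/2 = (14 ± 4.4721)/2 ≈ 9.2361 or 4.7639.
  Sorted: λ_1 = 9.2361,  λ_2 = 7,  λ_3 = 4.7639  (check: sum = 21 = tr ✓).

Step 4 — unit eigenvector for λ_1 ≈ 9.2361: v spans the null space of (Sigma - λ_1 I), whose rows are
  r_1 = (-2.2361, 0, 1),  r_2 = (0, -2.2361, -2),  r_3 = (1, -2, -2.2361).
  v is orthogonal to every row, so take v ∝ r_1 × r_2 = ((0)·(-2) - (1)·(-2.2361), (1)·(0) - (-2.2361)·(-2), (-2.2361)·(-2.2361) - (0)·(0)) ≈ (2.2361, -4.4721, 5).
  Let u = (2.2361, -4.4721, 5).
  ||u|| = √((2.2361)² + (-4.4721)² + (5)²) = √(50) ≈ 7.0711,  v_1 = u/||u|| ≈ (0.3162, -0.6325, 0.7071) (||v_1|| = 1).

λ_1 = 9.2361,  λ_2 = 7,  λ_3 = 4.7639;  v_1 ≈ (0.3162, -0.6325, 0.7071)


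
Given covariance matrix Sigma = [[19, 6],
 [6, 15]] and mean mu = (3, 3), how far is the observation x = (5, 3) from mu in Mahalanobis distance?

Step 1 — centre the observation: (x - mu) = (2, 0).

Step 2 — invert Sigma. det(Sigma) = 19·15 - (6)² = 249.
  Sigma^{-1} = (1/det) · [[d, -b], [-b, a]] = [[0.0602, -0.0241],
 [-0.0241, 0.0763]].

Step 3 — form the quadratic (x - mu)^T · Sigma^{-1} · (x - mu):
  Sigma^{-1} · (x - mu) = (0.1205, -0.0482).
  (x - mu)^T · [Sigma^{-1} · (x - mu)] = (2)·(0.1205) + (0)·(-0.0482) = 0.241.

Step 4 — take square root: d = √(0.241) ≈ 0.4909.

d(x, mu) = √(0.241) ≈ 0.4909


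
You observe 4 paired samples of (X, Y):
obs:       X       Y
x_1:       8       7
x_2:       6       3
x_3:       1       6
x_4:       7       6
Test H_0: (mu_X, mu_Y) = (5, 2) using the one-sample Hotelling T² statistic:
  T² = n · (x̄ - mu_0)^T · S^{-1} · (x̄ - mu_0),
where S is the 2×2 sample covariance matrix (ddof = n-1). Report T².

Step 1 — sample mean vector:
  mean(X) = (8 + 6 + 1 + 7) / 4 = 22/4 = 5.5
  mean(Y) = (7 + 3 + 6 + 6) / 4 = 22/4 = 5.5
  x̄ = (5.5, 5.5),  deviation x̄ - mu_0 = (5.5, 5.5) - (5, 2) = (0.5, 3.5).

Step 2 — sample covariance matrix, S[i,j] = (1/(n-1)) · Σ_k (x_{k,i} - mean_i) · (x_{k,j} - mean_j), divisor n-1 = 3:
  S[X,X] = ((2.5)·(2.5) + (0.5)·(0.5) + (-4.5)·(-4.5) + (1.5)·(1.5)) / 3 = 29/3 = 9.6667
  S[X,Y] = ((2.5)·(1.5) + (0.5)·(-2.5) + (-4.5)·(0.5) + (1.5)·(0.5)) / 3 = 1/3 = 0.3333
  S[Y,Y] = ((1.5)·(1.5) + (-2.5)·(-2.5) + (0.5)·(0.5) + (0.5)·(0.5)) / 3 = 9/3 = 3
  S = [[9.6667, 0.3333],
 [0.3333, 3]].

Step 3 — invert S. det(S) = 9.6667·3 - (0.3333)² = 28.8889.
  S^{-1} = (1/det) · [[d, -b], [-b, a]] = [[0.1038, -0.0115],
 [-0.0115, 0.3346]].

Step 4 — quadratic form (x̄ - mu_0)^T · S^{-1} · (x̄ - mu_0):
  S^{-1} · (x̄ - mu_0) = (0.0115, 1.1654),
  (x̄ - mu_0)^T · [...] = (0.5)·(0.0115) + (3.5)·(1.1654) = 4.0846.

Step 5 — scale by n: T² = 4 · 4.0846 = 16.3385.

T² ≈ 16.3385


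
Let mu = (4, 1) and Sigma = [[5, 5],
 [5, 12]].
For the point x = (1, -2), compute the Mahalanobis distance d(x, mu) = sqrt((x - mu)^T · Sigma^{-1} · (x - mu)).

Step 1 — centre the observation: (x - mu) = (-3, -3).

Step 2 — invert Sigma. det(Sigma) = 5·12 - (5)² = 35.
  Sigma^{-1} = (1/det) · [[d, -b], [-b, a]] = [[0.3429, -0.1429],
 [-0.1429, 0.1429]].

Step 3 — form the quadratic (x - mu)^T · Sigma^{-1} · (x - mu):
  Sigma^{-1} · (x - mu) = (-0.6, 0).
  (x - mu)^T · [Sigma^{-1} · (x - mu)] = (-3)·(-0.6) + (-3)·(0) = 1.8.

Step 4 — take square root: d = √(1.8) ≈ 1.3416.

d(x, mu) = √(1.8) ≈ 1.3416


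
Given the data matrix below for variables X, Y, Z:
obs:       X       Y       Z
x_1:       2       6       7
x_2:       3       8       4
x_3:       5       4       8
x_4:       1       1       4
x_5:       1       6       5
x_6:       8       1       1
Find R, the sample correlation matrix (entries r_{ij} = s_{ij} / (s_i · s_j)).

Step 1 — column means:
  mean(X) = (2 + 3 + 5 + 1 + 1 + 8) / 6 = 20/6 = 3.3333
  mean(Y) = (6 + 8 + 4 + 1 + 6 + 1) / 6 = 26/6 = 4.3333
  mean(Z) = (7 + 4 + 8 + 4 + 5 + 1) / 6 = 29/6 = 4.8333

Step 2 — sample variances and covariances s[i,j] = (1/(n-1)) · Σ_k (x_{k,i} - mean_i) · (x_{k,j} - mean_j), with n-1 = 5:
  s[X,X] = ((-1.3333)·(-1.3333) + (-0.3333)·(-0.3333) + (1.6667)·(1.6667) + (-2.3333)·(-2.3333) + (-2.3333)·(-2.3333) + (4.6667)·(4.6667)) / 5 = 37.3333/5 = 7.4667
  s[X,Y] = ((-1.3333)·(1.6667) + (-0.3333)·(3.6667) + (1.6667)·(-0.3333) + (-2.3333)·(-3.3333) + (-2.3333)·(1.6667) + (4.6667)·(-3.3333)) / 5 = -15.6667/5 = -3.1333
  s[X,Z] = ((-1.3333)·(2.1667) + (-0.3333)·(-0.8333) + (1.6667)·(3.1667) + (-2.3333)·(-0.8333) + (-2.3333)·(0.1667) + (4.6667)·(-3.8333)) / 5 = -13.6667/5 = -2.7333
  s[Y,Y] = ((1.6667)·(1.6667) + (3.6667)·(3.6667) + (-0.3333)·(-0.3333) + (-3.3333)·(-3.3333) + (1.6667)·(1.6667) + (-3.3333)·(-3.3333)) / 5 = 41.3333/5 = 8.2667
  s[Y,Z] = ((1.6667)·(2.1667) + (3.6667)·(-0.8333) + (-0.3333)·(3.1667) + (-3.3333)·(-0.8333) + (1.6667)·(0.1667) + (-3.3333)·(-3.8333)) / 5 = 15.3333/5 = 3.0667
  s[Z,Z] = ((2.1667)·(2.1667) + (-0.8333)·(-0.8333) + (3.1667)·(3.1667) + (-0.8333)·(-0.8333) + (0.1667)·(0.1667) + (-3.8333)·(-3.8333)) / 5 = 30.8333/5 = 6.1667
  Sample standard deviations s_i = √(s[i,i]):
  s(X) = √(7.4667) = 2.7325
  s(Y) = √(8.2667) = 2.8752
  s(Z) = √(6.1667) = 2.4833

Step 3 — r_{ij} = s_{ij} / (s_i · s_j):
  r[X,X] = 1 (diagonal).
  r[X,Y] = -3.1333 / (2.7325 · 2.8752) = -3.1333 / 7.8565 = -0.3988
  r[X,Z] = -2.7333 / (2.7325 · 2.4833) = -2.7333 / 6.7856 = -0.4028
  r[Y,Y] = 1 (diagonal).
  r[Y,Z] = 3.0667 / (2.8752 · 2.4833) = 3.0667 / 7.1399 = 0.4295
  r[Z,Z] = 1 (diagonal).

R is symmetric with unit diagonal. Assembling:

R = [[1, -0.3988, -0.4028],
 [-0.3988, 1, 0.4295],
 [-0.4028, 0.4295, 1]]


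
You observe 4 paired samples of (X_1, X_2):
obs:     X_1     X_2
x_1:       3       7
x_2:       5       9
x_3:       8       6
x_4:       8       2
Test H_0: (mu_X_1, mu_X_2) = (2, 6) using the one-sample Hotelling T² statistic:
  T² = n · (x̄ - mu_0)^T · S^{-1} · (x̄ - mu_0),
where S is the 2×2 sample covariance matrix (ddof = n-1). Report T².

Step 1 — sample mean vector:
  mean(X_1) = (3 + 5 + 8 + 8) / 4 = 24/4 = 6
  mean(X_2) = (7 + 9 + 6 + 2) / 4 = 24/4 = 6
  x̄ = (6, 6),  deviation x̄ - mu_0 = (6, 6) - (2, 6) = (4, 0).

Step 2 — sample covariance matrix, S[i,j] = (1/(n-1)) · Σ_k (x_{k,i} - mean_i) · (x_{k,j} - mean_j), divisor n-1 = 3:
  S[X_1,X_1] = ((-3)·(-3) + (-1)·(-1) + (2)·(2) + (2)·(2)) / 3 = 18/3 = 6
  S[X_1,X_2] = ((-3)·(1) + (-1)·(3) + (2)·(0) + (2)·(-4)) / 3 = -14/3 = -4.6667
  S[X_2,X_2] = ((1)·(1) + (3)·(3) + (0)·(0) + (-4)·(-4)) / 3 = 26/3 = 8.6667
  S = [[6, -4.6667],
 [-4.6667, 8.6667]].

Step 3 — invert S. det(S) = 6·8.6667 - (-4.6667)² = 30.2222.
  S^{-1} = (1/det) · [[d, -b], [-b, a]] = [[0.2868, 0.1544],
 [0.1544, 0.1985]].

Step 4 — quadratic form (x̄ - mu_0)^T · S^{-1} · (x̄ - mu_0):
  S^{-1} · (x̄ - mu_0) = (1.1471, 0.6176),
  (x̄ - mu_0)^T · [...] = (4)·(1.1471) + (0)·(0.6176) = 4.5882.

Step 5 — scale by n: T² = 4 · 4.5882 = 18.3529.

T² ≈ 18.3529


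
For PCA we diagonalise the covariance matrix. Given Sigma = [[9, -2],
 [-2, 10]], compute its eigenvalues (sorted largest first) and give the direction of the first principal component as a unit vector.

Step 1 — characteristic polynomial of 2×2 Sigma:
  det(Sigma - λI) = λ² - trace · λ + det = 0.
  trace = 9 + 10 = 19, det = 9·10 - (-2)² = 86.
Step 2 — discriminant:
  Δ = trace² - 4·det = 361 - 344 = 17.
Step 3 — eigenvalues:
  λ = (trace ± √Δ)/2 = (19 ± 4.1231)/2,
  λ_1 = 11.5616,  λ_2 = 7.4384.

Step 4 — unit eigenvector for λ_1: solve (Sigma - λ_1 I)v = 0. First row:
  (9 - 11.5616)·v_x + (-2)·v_y = 0, i.e. (-2.5616)·v_x + (-2)·v_y = 0,
  so v ∝ (b, λ_1 - a) = (-2, 2.5616); multiply by -1 so the first entry is positive: u = (2, -2.5616).
  ||u|| = √((2)² + (-2.5616)²) = √(10.5616) ≈ 3.2499,
  v_1 = u/||u|| ≈ (0.6154, -0.7882) (||v_1|| = 1).

λ_1 = 11.5616,  λ_2 = 7.4384;  v_1 ≈ (0.6154, -0.7882)


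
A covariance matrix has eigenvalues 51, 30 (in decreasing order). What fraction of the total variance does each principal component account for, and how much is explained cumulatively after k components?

Step 1 — total variance = trace(Sigma) = Σ λ_i = 51 + 30 = 81.

Step 2 — fraction explained by component i = λ_i / Σ λ:
  PC1: 51/81 = 0.6296
  PC2: 30/81 = 0.3704

Step 3 — cumulative fraction after k components = (λ_1 + ... + λ_k) / Σ λ:
  k = 1: 51/81 = 0.6296
  k = 2: (51 + 30)/81 = 81/81 = 1

Summary (fraction, with percent):

explained: PC1 0.6296 (62.96%), PC2 0.3704 (37.04%);  cumulative: 0.6296, 1


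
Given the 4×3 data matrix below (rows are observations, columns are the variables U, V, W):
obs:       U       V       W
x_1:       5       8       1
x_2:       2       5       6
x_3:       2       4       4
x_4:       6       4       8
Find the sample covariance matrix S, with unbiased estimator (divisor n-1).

Step 1 — column means:
  mean(U) = (5 + 2 + 2 + 6) / 4 = 15/4 = 3.75
  mean(V) = (8 + 5 + 4 + 4) / 4 = 21/4 = 5.25
  mean(W) = (1 + 6 + 4 + 8) / 4 = 19/4 = 4.75

Step 2 — sample covariance S[i,j] = (1/(n-1)) · Σ_k (x_{k,i} - mean_i) · (x_{k,j} - mean_j), with n-1 = 3.
  S[U,U] = ((1.25)·(1.25) + (-1.75)·(-1.75) + (-1.75)·(-1.75) + (2.25)·(2.25)) / 3 = 12.75/3 = 4.25
  S[U,V] = ((1.25)·(2.75) + (-1.75)·(-0.25) + (-1.75)·(-1.25) + (2.25)·(-1.25)) / 3 = 3.25/3 = 1.0833
  S[U,W] = ((1.25)·(-3.75) + (-1.75)·(1.25) + (-1.75)·(-0.75) + (2.25)·(3.25)) / 3 = 1.75/3 = 0.5833
  S[V,V] = ((2.75)·(2.75) + (-0.25)·(-0.25) + (-1.25)·(-1.25) + (-1.25)·(-1.25)) / 3 = 10.75/3 = 3.5833
  S[V,W] = ((2.75)·(-3.75) + (-0.25)·(1.25) + (-1.25)·(-0.75) + (-1.25)·(3.25)) / 3 = -13.75/3 = -4.5833
  S[W,W] = ((-3.75)·(-3.75) + (1.25)·(1.25) + (-0.75)·(-0.75) + (3.25)·(3.25)) / 3 = 26.75/3 = 8.9167

S is symmetric (S[j,i] = S[i,j]). Assembling:

S = [[4.25, 1.0833, 0.5833],
 [1.0833, 3.5833, -4.5833],
 [0.5833, -4.5833, 8.9167]]


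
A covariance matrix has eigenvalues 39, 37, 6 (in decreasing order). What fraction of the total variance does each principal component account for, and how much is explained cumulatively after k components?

Step 1 — total variance = trace(Sigma) = Σ λ_i = 39 + 37 + 6 = 82.

Step 2 — fraction explained by component i = λ_i / Σ λ:
  PC1: 39/82 = 0.4756
  PC2: 37/82 = 0.4512
  PC3: 6/82 = 0.0732

Step 3 — cumulative fraction after k components = (λ_1 + ... + λ_k) / Σ λ:
  k = 1: 39/82 = 0.4756
  k = 2: (39 + 37)/82 = 76/82 = 0.9268
  k = 3: (39 + 37 + 6)/82 = 82/82 = 1

Summary (fraction, with percent):

explained: PC1 0.4756 (47.56%), PC2 0.4512 (45.12%), PC3 0.0732 (7.32%);  cumulative: 0.4756, 0.9268, 1


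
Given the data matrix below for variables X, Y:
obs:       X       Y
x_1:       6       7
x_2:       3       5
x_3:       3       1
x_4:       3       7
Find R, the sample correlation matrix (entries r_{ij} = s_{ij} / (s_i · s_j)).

Step 1 — column means:
  mean(X) = (6 + 3 + 3 + 3) / 4 = 15/4 = 3.75
  mean(Y) = (7 + 5 + 1 + 7) / 4 = 20/4 = 5

Step 2 — sample variances and covariances s[i,j] = (1/(n-1)) · Σ_k (x_{k,i} - mean_i) · (x_{k,j} - mean_j), with n-1 = 3:
  s[X,X] = ((2.25)·(2.25) + (-0.75)·(-0.75) + (-0.75)·(-0.75) + (-0.75)·(-0.75)) / 3 = 6.75/3 = 2.25
  s[X,Y] = ((2.25)·(2) + (-0.75)·(0) + (-0.75)·(-4) + (-0.75)·(2)) / 3 = 6/3 = 2
  s[Y,Y] = ((2)·(2) + (0)·(0) + (-4)·(-4) + (2)·(2)) / 3 = 24/3 = 8
  Sample standard deviations s_i = √(s[i,i]):
  s(X) = √(2.25) = 1.5
  s(Y) = √(8) = 2.8284

Step 3 — r_{ij} = s_{ij} / (s_i · s_j):
  r[X,X] = 1 (diagonal).
  r[X,Y] = 2 / (1.5 · 2.8284) = 2 / 4.2426 = 0.4714
  r[Y,Y] = 1 (diagonal).

R is symmetric with unit diagonal. Assembling:

R = [[1, 0.4714],
 [0.4714, 1]]
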